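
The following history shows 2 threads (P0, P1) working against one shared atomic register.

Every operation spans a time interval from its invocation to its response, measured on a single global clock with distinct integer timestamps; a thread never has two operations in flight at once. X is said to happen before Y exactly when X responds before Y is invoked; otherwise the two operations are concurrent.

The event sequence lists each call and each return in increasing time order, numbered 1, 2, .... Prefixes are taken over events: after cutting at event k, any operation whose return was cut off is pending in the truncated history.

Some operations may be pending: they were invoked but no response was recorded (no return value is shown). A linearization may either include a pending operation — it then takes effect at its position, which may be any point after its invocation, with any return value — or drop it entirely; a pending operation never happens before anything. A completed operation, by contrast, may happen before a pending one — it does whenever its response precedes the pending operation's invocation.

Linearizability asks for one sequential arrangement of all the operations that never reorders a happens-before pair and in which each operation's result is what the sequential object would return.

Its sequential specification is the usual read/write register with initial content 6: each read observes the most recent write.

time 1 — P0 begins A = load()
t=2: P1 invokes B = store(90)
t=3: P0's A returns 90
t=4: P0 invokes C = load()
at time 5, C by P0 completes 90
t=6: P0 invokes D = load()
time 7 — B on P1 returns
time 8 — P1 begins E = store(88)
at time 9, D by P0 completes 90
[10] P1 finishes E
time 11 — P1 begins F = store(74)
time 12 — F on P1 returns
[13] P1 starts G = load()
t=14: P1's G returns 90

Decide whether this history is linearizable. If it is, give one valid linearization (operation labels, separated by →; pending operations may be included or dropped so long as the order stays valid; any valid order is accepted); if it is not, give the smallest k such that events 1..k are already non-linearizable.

cut after 13 events: linearizable; cut after 14 events (G responds, time 14): not linearizable
7 orders of the 7 completed atomic register ops respect real time; none is legal
for example A, B, C, D, E, F, G fails at step 1: A load() → 90 is not legal there
for example A, B, C, E, D, F, G fails at step 1: A load() → 90 is not legal there

not linearizable — minimal violating prefix: 14 events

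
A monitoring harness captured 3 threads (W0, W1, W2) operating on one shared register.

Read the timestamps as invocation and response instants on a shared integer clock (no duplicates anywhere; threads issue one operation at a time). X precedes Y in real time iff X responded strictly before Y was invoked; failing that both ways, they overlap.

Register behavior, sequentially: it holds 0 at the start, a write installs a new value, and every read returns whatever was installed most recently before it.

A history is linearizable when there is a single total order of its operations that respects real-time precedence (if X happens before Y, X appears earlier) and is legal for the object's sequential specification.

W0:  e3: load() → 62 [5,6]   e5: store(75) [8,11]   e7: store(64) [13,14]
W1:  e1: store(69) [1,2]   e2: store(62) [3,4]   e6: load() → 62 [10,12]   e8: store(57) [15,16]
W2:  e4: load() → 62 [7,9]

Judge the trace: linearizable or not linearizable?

witness order: e1, e2, e3, e4, e6, e5, e7, e8
step 1: e1 store(69) — value 69
step 2: e2 store(62) — value 62
step 3: e3 load() → 62 — value 62
step 4: e4 load() → 62 — value 62
step 5: e6 load() → 62 — value 62
step 6: e5 store(75) — value 75
step 7: e7 store(64) — value 64
step 8: e8 store(57) — value 57

linearizable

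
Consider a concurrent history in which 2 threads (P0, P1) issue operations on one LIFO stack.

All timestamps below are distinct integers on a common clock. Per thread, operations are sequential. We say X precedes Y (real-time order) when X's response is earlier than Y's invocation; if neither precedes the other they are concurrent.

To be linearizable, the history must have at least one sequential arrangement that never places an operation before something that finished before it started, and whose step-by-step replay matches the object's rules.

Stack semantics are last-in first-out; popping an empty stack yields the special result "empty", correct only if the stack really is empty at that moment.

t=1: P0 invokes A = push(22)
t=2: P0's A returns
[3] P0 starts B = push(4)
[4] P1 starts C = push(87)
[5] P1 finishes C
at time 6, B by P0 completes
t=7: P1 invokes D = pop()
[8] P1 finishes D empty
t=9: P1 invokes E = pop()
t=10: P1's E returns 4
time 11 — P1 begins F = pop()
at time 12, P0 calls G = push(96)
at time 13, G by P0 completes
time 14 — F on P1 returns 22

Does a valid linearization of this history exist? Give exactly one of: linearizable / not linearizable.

not linearizable

through event 7 a valid linearization exists; event 8 (D responding at time 8) ends that
real-time-consistent orders of the 4 completed operations: 2 — all fail the LIFO stack replay
sample order A, B, C, D stalls at step 4 — D pop() → empty has no legal effect
sample order A, C, B, D stalls at step 4 — D pop() → empty has no legal effect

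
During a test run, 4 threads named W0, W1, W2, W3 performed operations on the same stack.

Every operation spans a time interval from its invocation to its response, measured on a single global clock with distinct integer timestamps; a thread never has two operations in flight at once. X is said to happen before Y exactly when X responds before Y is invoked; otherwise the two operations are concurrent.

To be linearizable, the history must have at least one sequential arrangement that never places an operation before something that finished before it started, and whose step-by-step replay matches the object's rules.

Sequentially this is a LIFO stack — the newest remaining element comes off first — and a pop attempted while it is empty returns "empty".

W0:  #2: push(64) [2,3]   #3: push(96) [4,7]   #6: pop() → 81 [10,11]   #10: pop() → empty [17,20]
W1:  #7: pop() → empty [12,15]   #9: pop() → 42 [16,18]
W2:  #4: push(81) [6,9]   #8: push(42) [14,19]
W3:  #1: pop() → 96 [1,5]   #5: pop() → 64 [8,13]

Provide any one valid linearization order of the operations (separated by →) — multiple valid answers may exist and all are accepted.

step 1: #2 push(64) — stack <64>
step 2: #3 push(96) — stack <64,96>
step 3: #1 pop() → 96 — stack <64>
step 4: #4 push(81) — stack <64,81>
step 5: #6 pop() → 81 — stack <64>
step 6: #5 pop() → 64 — stack <>
step 7: #7 pop() → empty — stack <>
step 8: #8 push(42) — stack <42>
step 9: #9 pop() → 42 — stack <>
step 10: #10 pop() → empty — stack <>

#2 → #3 → #1 → #4 → #6 → #5 → #7 → #8 → #9 → #10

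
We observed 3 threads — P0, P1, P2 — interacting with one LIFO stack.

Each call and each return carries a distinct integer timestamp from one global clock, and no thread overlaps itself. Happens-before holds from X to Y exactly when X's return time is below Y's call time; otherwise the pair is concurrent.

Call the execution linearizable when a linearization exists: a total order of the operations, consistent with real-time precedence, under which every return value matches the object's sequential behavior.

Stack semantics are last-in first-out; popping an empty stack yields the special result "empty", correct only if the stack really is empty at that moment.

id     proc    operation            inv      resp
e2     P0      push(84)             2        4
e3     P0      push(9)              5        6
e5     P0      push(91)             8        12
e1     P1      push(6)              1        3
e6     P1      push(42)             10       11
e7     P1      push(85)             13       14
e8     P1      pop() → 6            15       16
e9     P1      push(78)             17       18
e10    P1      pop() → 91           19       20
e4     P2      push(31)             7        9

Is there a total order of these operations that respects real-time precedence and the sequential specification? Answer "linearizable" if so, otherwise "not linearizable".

prefix check: 1..15 passes, 1..16 fails once e8's time-16 response joins
the 8 completed operations admit 6 real-time orders; each fails the LIFO stack replay
e.g. e1, e2, e3, e4, e5, e6, e7, e8: illegal at step 8, since e8 pop() → 6 cannot apply there
e.g. e1, e2, e3, e4, e6, e5, e7, e8: illegal at step 8, since e8 pop() → 6 cannot apply there

not linearizable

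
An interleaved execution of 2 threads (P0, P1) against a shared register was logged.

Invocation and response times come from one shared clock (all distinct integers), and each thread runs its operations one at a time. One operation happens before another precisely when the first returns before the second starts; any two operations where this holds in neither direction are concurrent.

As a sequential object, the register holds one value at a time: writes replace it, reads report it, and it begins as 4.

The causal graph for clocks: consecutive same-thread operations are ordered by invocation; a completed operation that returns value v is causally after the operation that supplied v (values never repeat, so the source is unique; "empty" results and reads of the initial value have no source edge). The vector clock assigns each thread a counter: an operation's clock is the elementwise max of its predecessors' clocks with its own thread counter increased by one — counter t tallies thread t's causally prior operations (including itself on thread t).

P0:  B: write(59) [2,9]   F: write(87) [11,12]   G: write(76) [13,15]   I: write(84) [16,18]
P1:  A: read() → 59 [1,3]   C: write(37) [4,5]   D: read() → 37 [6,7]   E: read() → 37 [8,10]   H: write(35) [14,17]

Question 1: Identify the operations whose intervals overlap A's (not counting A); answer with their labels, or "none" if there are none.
A spans [1,3]: anything still running between times 1 and 3 counts as concurrent
B [2,9]: concurrent
C [4,5]: after
D [6,7]: after
E [8,10]: after
F [11,12]: after
G [13,15]: after
H [14,17]: after
I [16,18]: after

B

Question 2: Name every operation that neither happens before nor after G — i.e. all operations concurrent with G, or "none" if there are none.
G spans [13,15]; an op avoiding the whole window 13..15 is ordered, any other is concurrent
A [1,3]: before
B [2,9]: before
C [4,5]: before
D [6,7]: before
E [8,10]: before
F [11,12]: before
H [14,17]: concurrent
I [16,18]: after

H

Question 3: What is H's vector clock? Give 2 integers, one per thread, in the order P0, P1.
root op B, invoked 2: fresh clock plus P0's own tick → (1, 0)
VC(A, invoked at 1): max of VC(B)=(1, 0), then +1 on thread P1 → (1, 1)
VC(F, invoked at 11): max of VC(B)=(1, 0), then +1 on thread P0 → (2, 0)
VC(C, invoked at 4): max of VC(A)=(1, 1), then +1 on thread P1 → (1, 2)
VC(G, invoked at 13): max of VC(F)=(2, 0), then +1 on thread P0 → (3, 0)
VC(D, invoked at 6): max of VC(C)=(1, 2), then +1 on thread P1 → (1, 3)
VC(I, invoked at 16): max of VC(G)=(3, 0), then +1 on thread P0 → (4, 0)
VC(E, invoked at 8): max of VC(C)=(1, 2), VC(D)=(1, 3), then +1 on thread P1 → (1, 4)
VC(H, invoked at 14): max of VC(E)=(1, 4), then +1 on thread P1 → (1, 5)
target: VC(H) = (1, 5)

(1, 5)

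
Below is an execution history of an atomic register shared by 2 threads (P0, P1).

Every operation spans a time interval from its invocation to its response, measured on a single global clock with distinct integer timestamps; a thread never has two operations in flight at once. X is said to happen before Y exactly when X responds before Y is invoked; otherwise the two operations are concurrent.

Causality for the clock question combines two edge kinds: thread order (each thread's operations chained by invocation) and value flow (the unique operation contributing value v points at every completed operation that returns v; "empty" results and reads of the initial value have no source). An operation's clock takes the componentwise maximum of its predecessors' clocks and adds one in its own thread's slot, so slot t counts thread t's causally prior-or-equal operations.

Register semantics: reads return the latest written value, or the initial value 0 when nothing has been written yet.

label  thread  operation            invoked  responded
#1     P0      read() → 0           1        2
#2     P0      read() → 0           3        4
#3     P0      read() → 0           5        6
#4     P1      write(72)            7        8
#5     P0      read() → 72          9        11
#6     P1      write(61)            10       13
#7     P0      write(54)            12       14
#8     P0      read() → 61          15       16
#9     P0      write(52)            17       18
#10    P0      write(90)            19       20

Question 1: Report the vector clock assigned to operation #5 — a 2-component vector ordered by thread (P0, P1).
Answer: (4, 1)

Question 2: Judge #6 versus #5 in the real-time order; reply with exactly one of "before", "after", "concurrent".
Answer: concurrent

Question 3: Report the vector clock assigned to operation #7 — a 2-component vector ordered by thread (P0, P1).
Answer: (5, 1)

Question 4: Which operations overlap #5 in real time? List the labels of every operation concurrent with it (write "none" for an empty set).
Answer: #6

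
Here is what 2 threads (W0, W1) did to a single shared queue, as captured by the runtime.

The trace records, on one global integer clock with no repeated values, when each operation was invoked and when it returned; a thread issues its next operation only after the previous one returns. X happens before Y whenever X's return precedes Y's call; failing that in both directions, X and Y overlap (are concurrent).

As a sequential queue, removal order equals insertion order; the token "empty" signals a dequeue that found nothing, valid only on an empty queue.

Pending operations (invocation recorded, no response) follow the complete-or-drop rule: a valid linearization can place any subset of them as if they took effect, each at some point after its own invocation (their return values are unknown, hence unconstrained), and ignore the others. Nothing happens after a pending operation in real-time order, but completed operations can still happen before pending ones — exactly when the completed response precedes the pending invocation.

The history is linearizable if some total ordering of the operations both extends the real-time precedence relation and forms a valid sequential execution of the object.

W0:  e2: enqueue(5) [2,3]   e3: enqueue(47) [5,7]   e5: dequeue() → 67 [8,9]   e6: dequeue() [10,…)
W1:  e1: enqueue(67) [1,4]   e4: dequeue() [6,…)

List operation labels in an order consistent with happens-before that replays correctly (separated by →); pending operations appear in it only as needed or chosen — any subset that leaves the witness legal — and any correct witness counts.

1. e1 enqueue(67), leaving queue <67>
2. e2 enqueue(5), leaving queue <67,5>
3. e3 enqueue(47), leaving queue <67,5,47>
4. e5 dequeue() → 67, leaving queue <5,47>

e1 → e2 → e3 → e5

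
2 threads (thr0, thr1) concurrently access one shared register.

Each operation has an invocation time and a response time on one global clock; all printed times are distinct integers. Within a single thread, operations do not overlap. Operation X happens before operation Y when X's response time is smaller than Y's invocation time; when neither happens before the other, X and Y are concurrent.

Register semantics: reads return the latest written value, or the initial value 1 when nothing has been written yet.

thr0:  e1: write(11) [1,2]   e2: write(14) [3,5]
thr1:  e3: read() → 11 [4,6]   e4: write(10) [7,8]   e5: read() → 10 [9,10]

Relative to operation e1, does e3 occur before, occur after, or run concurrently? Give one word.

e3 spans [4,6], e1 spans [1,2]
resp(e1)=2 < inv(e3)=4

after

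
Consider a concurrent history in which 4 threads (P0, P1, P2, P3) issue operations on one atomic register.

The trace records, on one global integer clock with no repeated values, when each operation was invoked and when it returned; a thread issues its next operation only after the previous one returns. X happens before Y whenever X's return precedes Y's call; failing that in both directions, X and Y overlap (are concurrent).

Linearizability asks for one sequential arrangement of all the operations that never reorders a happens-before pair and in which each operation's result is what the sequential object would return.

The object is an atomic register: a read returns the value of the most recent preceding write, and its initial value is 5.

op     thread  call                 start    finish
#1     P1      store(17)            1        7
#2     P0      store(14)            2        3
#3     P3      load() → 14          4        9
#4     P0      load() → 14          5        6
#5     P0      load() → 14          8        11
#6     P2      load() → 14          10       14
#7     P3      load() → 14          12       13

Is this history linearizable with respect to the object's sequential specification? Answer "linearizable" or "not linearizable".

witness order: #1, #2, #3, #4, #5, #6, #7
after step 1 (#1 store(17)): value 17
after step 2 (#2 store(14)): value 14
after step 3 (#3 load() → 14): value 14
after step 4 (#4 load() → 14): value 14
after step 5 (#5 load() → 14): value 14
after step 6 (#6 load() → 14): value 14
after step 7 (#7 load() → 14): value 14

linearizable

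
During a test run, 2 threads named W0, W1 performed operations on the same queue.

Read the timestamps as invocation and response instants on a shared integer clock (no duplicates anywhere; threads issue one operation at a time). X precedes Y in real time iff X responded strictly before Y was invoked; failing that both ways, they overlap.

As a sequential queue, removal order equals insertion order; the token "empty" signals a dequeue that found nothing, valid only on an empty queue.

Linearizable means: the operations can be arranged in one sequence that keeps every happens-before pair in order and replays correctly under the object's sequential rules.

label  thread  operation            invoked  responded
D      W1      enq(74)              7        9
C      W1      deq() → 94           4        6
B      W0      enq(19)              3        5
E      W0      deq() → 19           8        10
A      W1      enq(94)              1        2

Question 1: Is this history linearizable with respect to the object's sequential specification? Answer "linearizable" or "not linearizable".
a witness: A, B, C, D, E
step 1: A enq(94) — queue <94>
step 2: B enq(19) — queue <94,19>
step 3: C deq() → 94 — queue <19>
step 4: D enq(74) — queue <19,74>
step 5: E deq() → 19 — queue <74>

linearizable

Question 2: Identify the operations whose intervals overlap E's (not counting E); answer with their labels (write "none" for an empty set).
Answer: D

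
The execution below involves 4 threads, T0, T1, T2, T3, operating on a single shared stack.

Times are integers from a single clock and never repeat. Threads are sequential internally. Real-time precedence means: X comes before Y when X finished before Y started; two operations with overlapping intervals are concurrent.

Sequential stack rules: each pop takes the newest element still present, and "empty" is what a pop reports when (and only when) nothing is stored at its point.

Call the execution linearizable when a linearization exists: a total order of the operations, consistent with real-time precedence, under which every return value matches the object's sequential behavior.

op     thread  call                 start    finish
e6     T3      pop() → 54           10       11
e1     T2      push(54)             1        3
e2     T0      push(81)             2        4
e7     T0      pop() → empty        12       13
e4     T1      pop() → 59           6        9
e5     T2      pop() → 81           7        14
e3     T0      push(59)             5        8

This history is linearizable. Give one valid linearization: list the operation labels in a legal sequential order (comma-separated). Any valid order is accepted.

1. e1 push(54), leaving stack <54>
2. e2 push(81), leaving stack <54,81>
3. e3 push(59), leaving stack <54,81,59>
4. e4 pop() → 59, leaving stack <54,81>
5. e5 pop() → 81, leaving stack <54>
6. e6 pop() → 54, leaving stack <>
7. e7 pop() → empty, leaving stack <>

e1, e2, e3, e4, e5, e6, e7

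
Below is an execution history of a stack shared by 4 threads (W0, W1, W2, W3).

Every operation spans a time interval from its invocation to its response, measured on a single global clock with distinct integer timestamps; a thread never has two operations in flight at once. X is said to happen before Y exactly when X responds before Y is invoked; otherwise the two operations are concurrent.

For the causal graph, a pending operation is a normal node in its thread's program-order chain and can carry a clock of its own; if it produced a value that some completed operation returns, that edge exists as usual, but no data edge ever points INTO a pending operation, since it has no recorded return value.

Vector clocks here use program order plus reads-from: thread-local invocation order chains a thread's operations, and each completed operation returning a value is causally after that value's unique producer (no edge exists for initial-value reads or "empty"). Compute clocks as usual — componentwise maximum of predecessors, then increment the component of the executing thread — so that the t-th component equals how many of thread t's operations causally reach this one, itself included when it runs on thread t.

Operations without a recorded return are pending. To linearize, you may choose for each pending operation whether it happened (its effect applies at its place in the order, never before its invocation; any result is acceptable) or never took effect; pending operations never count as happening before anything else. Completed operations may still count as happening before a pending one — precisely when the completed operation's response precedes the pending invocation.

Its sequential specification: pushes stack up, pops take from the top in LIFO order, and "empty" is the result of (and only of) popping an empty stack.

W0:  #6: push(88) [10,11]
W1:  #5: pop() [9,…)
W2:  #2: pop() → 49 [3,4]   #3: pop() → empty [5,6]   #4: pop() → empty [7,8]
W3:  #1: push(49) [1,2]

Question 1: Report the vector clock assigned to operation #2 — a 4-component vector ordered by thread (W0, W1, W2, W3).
root op #1, invoked 1: fresh clock plus W3's own tick → (0, 0, 0, 1)
root op #5, invoked 9: fresh clock plus W1's own tick → (0, 1, 0, 0)
root op #6, invoked 10: fresh clock plus W0's own tick → (1, 0, 0, 0)
invoked at 3, #2 merges VC(#1)=(0, 0, 0, 1) and bumps W2's slot → (0, 0, 1, 1)
invoked at 5, #3 merges VC(#2)=(0, 0, 1, 1) and bumps W2's slot → (0, 0, 2, 1)
invoked at 7, #4 merges VC(#3)=(0, 0, 2, 1) and bumps W2's slot → (0, 0, 3, 1)
target: VC(#2) = (0, 0, 1, 1)

(0, 0, 1, 1)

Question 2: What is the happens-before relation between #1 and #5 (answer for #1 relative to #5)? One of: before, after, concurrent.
#1 spans [1,2], #5 spans [9,…)
resp(#1)=2 < inv(#5)=9

before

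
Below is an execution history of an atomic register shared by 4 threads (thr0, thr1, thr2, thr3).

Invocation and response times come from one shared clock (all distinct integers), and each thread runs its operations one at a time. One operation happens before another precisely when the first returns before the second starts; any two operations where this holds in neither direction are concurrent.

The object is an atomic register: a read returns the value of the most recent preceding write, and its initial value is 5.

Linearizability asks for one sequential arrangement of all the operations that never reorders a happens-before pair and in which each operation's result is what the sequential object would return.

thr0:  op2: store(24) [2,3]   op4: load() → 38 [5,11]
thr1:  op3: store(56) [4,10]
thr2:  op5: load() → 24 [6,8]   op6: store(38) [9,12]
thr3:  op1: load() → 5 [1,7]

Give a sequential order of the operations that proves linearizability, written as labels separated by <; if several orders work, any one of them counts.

op1 < op2 < op5 < op3 < op6 < op4

after step 1 (op1 load() → 5): value 5
after step 2 (op2 store(24)): value 24
after step 3 (op5 load() → 24): value 24
after step 4 (op3 store(56)): value 56
after step 5 (op6 store(38)): value 38
after step 6 (op4 load() → 38): value 38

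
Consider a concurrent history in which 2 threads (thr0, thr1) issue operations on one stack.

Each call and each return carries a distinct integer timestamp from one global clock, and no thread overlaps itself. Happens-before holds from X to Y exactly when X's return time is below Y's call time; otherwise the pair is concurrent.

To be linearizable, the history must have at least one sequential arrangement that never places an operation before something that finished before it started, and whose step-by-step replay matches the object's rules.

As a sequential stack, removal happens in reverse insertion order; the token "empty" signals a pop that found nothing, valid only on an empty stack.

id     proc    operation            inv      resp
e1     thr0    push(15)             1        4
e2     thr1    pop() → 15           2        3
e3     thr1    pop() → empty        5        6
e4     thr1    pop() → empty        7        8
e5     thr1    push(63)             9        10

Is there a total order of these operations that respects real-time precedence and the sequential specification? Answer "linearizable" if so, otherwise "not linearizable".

linearizable

one valid linearization: e1, e2, e3, e4, e5
step 1: e1 push(15) — stack <15>
step 2: e2 pop() → 15 — stack <>
step 3: e3 pop() → empty — stack <>
step 4: e4 pop() → empty — stack <>
step 5: e5 push(63) — stack <63>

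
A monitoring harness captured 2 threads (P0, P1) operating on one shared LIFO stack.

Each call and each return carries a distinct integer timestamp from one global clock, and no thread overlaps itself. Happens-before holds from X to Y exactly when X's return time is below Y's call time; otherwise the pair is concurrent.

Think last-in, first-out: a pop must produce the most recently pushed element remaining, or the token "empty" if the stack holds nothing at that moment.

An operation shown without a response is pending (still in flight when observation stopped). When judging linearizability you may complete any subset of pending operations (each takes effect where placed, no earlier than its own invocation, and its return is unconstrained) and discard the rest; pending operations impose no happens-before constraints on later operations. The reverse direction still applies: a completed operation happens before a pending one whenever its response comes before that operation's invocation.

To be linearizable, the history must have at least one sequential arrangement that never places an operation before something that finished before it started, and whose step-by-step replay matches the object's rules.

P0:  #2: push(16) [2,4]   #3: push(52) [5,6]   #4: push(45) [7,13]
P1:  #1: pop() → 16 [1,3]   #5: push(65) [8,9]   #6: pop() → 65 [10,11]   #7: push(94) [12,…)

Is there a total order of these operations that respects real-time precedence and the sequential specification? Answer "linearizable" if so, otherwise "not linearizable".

linearizable

witness order: #2, #1, #3, #4, #5, #6
after step 1 (#2 push(16)): stack <16>
after step 2 (#1 pop() → 16): stack <>
after step 3 (#3 push(52)): stack <52>
after step 4 (#4 push(45)): stack <52,45>
after step 5 (#5 push(65)): stack <52,45,65>
after step 6 (#6 pop() → 65): stack <52,45>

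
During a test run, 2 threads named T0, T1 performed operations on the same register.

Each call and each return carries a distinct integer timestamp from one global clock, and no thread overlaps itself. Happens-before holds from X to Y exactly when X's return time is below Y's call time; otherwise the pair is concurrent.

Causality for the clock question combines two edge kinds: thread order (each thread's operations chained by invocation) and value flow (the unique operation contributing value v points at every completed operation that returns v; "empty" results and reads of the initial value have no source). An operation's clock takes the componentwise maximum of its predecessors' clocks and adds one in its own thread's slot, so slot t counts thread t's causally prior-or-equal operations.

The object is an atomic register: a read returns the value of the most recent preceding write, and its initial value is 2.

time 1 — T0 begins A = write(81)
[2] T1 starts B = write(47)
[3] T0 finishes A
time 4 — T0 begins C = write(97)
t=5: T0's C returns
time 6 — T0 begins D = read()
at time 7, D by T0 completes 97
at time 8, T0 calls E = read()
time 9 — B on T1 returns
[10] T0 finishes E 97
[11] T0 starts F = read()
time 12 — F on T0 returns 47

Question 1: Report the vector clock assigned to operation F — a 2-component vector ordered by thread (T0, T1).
B, invoked 2, has no incoming edges; only T1's bump applies → (0, 1)
A, invoked 1, has no incoming edges; only T0's bump applies → (1, 0)
invoked at 4, C merges VC(A)=(1, 0) and bumps T0's slot → (2, 0)
invoked at 6, D merges VC(C)=(2, 0) and bumps T0's slot → (3, 0)
invoked at 8, E merges VC(C)=(2, 0), VC(D)=(3, 0) and bumps T0's slot → (4, 0)
invoked at 11, F merges VC(B)=(0, 1), VC(E)=(4, 0) and bumps T0's slot → (5, 1)
target: VC(F) = (5, 1)

(5, 1)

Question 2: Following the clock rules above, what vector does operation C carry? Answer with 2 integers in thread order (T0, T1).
B (invocation 2): nothing precedes it; T1's component alone gives (0, 1)
A (invocation 1): nothing precedes it; T0's component alone gives (1, 0)
C (invocation 4): componentwise max over VC(A)=(1, 0), +1 at T0, giving (2, 0)
D (invocation 6): componentwise max over VC(C)=(2, 0), +1 at T0, giving (3, 0)
E (invocation 8): componentwise max over VC(C)=(2, 0), VC(D)=(3, 0), +1 at T0, giving (4, 0)
F (invocation 11): componentwise max over VC(B)=(0, 1), VC(E)=(4, 0), +1 at T0, giving (5, 1)
target: VC(C) = (2, 0)

(2, 0)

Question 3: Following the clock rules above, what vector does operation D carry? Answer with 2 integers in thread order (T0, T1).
root op B, invoked 2: fresh clock plus T1's own tick → (0, 1)
root op A, invoked 1: fresh clock plus T0's own tick → (1, 0)
merge at C (invoked 4): VC(A)=(1, 0), own-thread bump on T0 → (2, 0)
merge at D (invoked 6): VC(C)=(2, 0), own-thread bump on T0 → (3, 0)
merge at E (invoked 8): VC(C)=(2, 0), VC(D)=(3, 0), own-thread bump on T0 → (4, 0)
merge at F (invoked 11): VC(B)=(0, 1), VC(E)=(4, 0), own-thread bump on T0 → (5, 1)
target: VC(D) = (3, 0)

(3, 0)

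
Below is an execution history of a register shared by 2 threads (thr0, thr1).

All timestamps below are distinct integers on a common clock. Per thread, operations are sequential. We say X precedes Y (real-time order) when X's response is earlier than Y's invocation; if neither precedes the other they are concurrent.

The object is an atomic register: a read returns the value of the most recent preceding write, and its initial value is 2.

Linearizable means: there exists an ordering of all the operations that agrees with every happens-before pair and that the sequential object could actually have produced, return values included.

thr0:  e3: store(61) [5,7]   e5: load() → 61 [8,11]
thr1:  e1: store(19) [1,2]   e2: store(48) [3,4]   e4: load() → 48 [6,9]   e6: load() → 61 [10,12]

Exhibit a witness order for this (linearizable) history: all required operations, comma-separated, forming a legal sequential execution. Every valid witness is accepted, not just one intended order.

e1, e2, e4, e3, e5, e6

1. e1 store(19), leaving value 19
2. e2 store(48), leaving value 48
3. e4 load() → 48, leaving value 48
4. e3 store(61), leaving value 61
5. e5 load() → 61, leaving value 61
6. e6 load() → 61, leaving value 61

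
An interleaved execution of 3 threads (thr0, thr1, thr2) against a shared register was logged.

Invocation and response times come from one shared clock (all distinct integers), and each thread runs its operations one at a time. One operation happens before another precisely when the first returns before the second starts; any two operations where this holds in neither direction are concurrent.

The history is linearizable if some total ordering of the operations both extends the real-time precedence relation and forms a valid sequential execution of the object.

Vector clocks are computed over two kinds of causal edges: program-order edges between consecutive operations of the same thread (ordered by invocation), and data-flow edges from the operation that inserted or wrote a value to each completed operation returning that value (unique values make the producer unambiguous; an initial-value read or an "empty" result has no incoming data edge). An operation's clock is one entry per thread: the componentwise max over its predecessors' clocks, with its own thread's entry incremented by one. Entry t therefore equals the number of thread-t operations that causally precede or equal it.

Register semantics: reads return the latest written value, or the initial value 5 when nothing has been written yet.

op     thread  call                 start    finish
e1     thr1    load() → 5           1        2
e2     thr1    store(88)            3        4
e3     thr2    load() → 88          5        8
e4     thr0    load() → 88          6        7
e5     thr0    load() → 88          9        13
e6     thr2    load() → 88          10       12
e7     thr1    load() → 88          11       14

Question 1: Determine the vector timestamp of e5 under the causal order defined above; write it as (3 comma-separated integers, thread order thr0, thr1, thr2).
no predecessors for e1 (invoked 1): thr1 increments from zero → (0, 1, 0)
from VC(e1)=(0, 1, 0), e2 (invoked 3) maxes components and bumps thr1 → (0, 2, 0)
from VC(e2)=(0, 2, 0), e3 (invoked 5) maxes components and bumps thr2 → (0, 2, 1)
from VC(e2)=(0, 2, 0), e7 (invoked 11) maxes components and bumps thr1 → (0, 3, 0)
from VC(e2)=(0, 2, 0), e4 (invoked 6) maxes components and bumps thr0 → (1, 2, 0)
from VC(e2)=(0, 2, 0), VC(e3)=(0, 2, 1), e6 (invoked 10) maxes components and bumps thr2 → (0, 2, 2)
from VC(e2)=(0, 2, 0), VC(e4)=(1, 2, 0), e5 (invoked 9) maxes components and bumps thr0 → (2, 2, 0)
target: VC(e5) = (2, 2, 0)

(2, 2, 0)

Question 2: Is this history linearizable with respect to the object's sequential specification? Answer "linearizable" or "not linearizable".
a witness: e1, e2, e3, e4, e5, e6, e7
1. e1 load() → 5, leaving value 5
2. e2 store(88), leaving value 88
3. e3 load() → 88, leaving value 88
4. e4 load() → 88, leaving value 88
5. e5 load() → 88, leaving value 88
6. e6 load() → 88, leaving value 88
7. e7 load() → 88, leaving value 88

linearizable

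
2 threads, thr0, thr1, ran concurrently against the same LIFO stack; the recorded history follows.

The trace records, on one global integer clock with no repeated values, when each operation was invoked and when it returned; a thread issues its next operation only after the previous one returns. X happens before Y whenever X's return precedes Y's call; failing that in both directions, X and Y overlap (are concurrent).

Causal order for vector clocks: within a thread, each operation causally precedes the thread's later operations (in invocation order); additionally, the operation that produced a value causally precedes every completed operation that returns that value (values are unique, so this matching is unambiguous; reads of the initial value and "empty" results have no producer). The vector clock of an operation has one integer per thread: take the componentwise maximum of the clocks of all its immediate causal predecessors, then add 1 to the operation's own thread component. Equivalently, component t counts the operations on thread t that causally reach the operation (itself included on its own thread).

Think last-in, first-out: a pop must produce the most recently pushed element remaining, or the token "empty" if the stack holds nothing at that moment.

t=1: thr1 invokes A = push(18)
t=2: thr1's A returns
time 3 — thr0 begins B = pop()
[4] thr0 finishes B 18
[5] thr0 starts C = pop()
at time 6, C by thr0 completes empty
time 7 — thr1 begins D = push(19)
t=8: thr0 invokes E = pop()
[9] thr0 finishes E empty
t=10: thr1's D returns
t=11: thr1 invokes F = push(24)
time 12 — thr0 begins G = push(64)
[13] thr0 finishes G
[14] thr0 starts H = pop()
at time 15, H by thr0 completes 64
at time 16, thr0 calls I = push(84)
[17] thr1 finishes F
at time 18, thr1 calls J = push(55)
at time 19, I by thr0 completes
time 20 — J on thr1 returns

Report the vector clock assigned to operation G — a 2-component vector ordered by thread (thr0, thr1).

VC(A, invoked at 1): no causal predecessors; +1 on thr1 → (0, 1)
VC(D, invoked at 7): max of VC(A)=(0, 1), then +1 on thread thr1 → (0, 2)
VC(B, invoked at 3): max of VC(A)=(0, 1), then +1 on thread thr0 → (1, 1)
VC(F, invoked at 11): max of VC(D)=(0, 2), then +1 on thread thr1 → (0, 3)
VC(C, invoked at 5): max of VC(B)=(1, 1), then +1 on thread thr0 → (2, 1)
VC(J, invoked at 18): max of VC(F)=(0, 3), then +1 on thread thr1 → (0, 4)
VC(E, invoked at 8): max of VC(C)=(2, 1), then +1 on thread thr0 → (3, 1)
VC(G, invoked at 12): max of VC(E)=(3, 1), then +1 on thread thr0 → (4, 1)
VC(H, invoked at 14): max of VC(G)=(4, 1), then +1 on thread thr0 → (5, 1)
VC(I, invoked at 16): max of VC(H)=(5, 1), then +1 on thread thr0 → (6, 1)
target: VC(G) = (4, 1)

(4, 1)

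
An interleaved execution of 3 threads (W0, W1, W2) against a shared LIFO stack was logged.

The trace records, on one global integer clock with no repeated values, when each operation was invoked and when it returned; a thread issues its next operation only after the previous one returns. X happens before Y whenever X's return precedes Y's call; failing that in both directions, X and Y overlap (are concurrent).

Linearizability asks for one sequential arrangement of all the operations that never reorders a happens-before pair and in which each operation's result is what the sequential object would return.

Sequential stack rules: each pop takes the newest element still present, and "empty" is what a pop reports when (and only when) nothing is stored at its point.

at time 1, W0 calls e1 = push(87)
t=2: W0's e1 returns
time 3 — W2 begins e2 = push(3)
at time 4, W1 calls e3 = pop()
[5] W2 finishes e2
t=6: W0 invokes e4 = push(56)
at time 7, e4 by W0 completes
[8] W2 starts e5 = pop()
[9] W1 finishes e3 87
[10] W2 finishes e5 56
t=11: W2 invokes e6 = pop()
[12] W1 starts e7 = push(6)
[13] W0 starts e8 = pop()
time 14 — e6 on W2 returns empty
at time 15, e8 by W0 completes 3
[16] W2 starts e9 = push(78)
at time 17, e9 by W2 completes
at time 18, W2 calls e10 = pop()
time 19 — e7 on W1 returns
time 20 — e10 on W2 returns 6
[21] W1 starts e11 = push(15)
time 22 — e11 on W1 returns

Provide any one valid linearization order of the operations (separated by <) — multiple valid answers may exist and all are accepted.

e1 < e3 < e2 < e4 < e5 < e8 < e6 < e9 < e7 < e10 < e11

after step 1 (e1 push(87)): stack <87>
after step 2 (e3 pop() → 87): stack <>
after step 3 (e2 push(3)): stack <3>
after step 4 (e4 push(56)): stack <3,56>
after step 5 (e5 pop() → 56): stack <3>
after step 6 (e8 pop() → 3): stack <>
after step 7 (e6 pop() → empty): stack <>
after step 8 (e9 push(78)): stack <78>
after step 9 (e7 push(6)): stack <78,6>
after step 10 (e10 pop() → 6): stack <78>
after step 11 (e11 push(15)): stack <78,15>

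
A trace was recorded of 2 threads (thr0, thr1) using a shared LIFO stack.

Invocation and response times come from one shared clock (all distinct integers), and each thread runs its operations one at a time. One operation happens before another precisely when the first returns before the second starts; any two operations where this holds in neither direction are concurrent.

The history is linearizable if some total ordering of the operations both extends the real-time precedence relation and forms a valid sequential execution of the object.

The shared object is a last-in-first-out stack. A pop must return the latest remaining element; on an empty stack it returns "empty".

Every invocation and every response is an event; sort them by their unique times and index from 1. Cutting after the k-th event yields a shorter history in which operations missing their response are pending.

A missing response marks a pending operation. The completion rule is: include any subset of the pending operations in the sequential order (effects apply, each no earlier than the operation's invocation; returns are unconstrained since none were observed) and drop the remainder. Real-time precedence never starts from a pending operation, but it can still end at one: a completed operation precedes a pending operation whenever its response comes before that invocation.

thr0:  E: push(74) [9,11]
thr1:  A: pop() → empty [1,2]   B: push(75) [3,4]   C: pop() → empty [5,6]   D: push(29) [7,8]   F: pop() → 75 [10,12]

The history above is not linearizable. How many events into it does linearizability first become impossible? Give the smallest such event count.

events 1..5 are still linearizable — one witness is A, B:
1. A pop() → empty, leaving stack <>
2. B push(75), leaving stack <75>
adding event 6 (C responds at 6) leaves no legal real-time order
for example A, B, C fails at step 3: C pop() → empty is not legal there

6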